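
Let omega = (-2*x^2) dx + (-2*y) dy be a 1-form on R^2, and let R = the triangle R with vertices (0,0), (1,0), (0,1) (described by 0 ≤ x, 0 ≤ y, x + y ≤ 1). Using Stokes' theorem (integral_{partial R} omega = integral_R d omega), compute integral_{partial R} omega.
integral_(partial R) omega = 0

Stokes: integral_partial_R omega = integral_R d omega with d omega = (∂Q/∂x - ∂P/∂y) dx ∧ dy.
  ∂Q/∂x = 0
  ∂P/∂y = 0
  integrand = ∂Q/∂x - ∂P/∂y = 0.
Integrating over R: integral_0^1 integral_0^{1-x} (0) dy dx = 0.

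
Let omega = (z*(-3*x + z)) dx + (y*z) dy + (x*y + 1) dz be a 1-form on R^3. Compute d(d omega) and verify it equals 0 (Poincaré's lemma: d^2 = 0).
d(d omega) = 0

Step 1: d omega = sum_{i<j} (∂f_j/∂x_i - ∂f_i/∂x_j) dx_i ∧ dx_j:
  coeff of dx ∧ dy: 0
  coeff of dx ∧ dz: 3*x + y - 2*z
  coeff of dy ∧ dz: x - y
Step 2: Apply d again to each 2-form coefficient. The only possible 3-form in R^3 is dx ∧ dy ∧ dz, with coefficient
  ∂(coeff of dy∧dz)/∂x - ∂(coeff of dx∧dz)/∂y + ∂(coeff of dx∧dy)/∂z
  = ∂/∂x (x - y) - ∂/∂y (3*x + y - 2*z) + ∂/∂z (0).
Each of these terms simplifies to sums of mixed partials that cancel in pairs. The result is 0 (by equality of mixed partials for smooth functions — Schwarz / Clairaut).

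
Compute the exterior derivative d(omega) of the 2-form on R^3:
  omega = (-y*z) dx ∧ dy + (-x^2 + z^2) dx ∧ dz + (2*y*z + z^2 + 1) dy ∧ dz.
d(omega) = (-y) dx ∧ dy ∧ dz

For a 2-form omega = sum_{i<j} g_{ij} dx_i ∧ dx_j, the exterior derivative is
  d(omega) = sum_{i<j} d(g_{ij}) ∧ dx_i ∧ dx_j = sum_{i<j, k} (∂g_{ij}/∂x_k) dx_k ∧ dx_i ∧ dx_j.
Expand each term, using dx_k ∧ dx_i ∧ dx_j = sgn(permutation) dx_{(a)} ∧ dx_{(b)} ∧ dx_{(c)} with (a < b < c) sorted:
  d(-y*z) includes (∂/∂z)(-y*z) dz = (-y) dz, which multiplied by dx ∧ dy gives (-y) dx ∧ dy ∧ dz
Collecting like 3-forms: d(omega) = (-y) dx ∧ dy ∧ dz.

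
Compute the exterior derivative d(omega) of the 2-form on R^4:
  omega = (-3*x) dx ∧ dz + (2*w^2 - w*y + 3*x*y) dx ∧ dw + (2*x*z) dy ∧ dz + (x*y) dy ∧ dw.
d(omega) = (w - 3*x + y) dx ∧ dy ∧ dw + (2*z) dx ∧ dy ∧ dz

For a 2-form omega = sum_{i<j} g_{ij} dx_i ∧ dx_j, the exterior derivative is
  d(omega) = sum_{i<j} d(g_{ij}) ∧ dx_i ∧ dx_j = sum_{i<j, k} (∂g_{ij}/∂x_k) dx_k ∧ dx_i ∧ dx_j.
Expand each term, using dx_k ∧ dx_i ∧ dx_j = sgn(permutation) dx_{(a)} ∧ dx_{(b)} ∧ dx_{(c)} with (a < b < c) sorted:
  d(2*w^2 - w*y + 3*x*y) includes (∂/∂y)(2*w^2 - w*y + 3*x*y) dy = (-w + 3*x) dy, which multiplied by dx ∧ dw gives (w - 3*x) dx ∧ dy ∧ dw
  d(2*x*z) includes (∂/∂x)(2*x*z) dx = (2*z) dx, which multiplied by dy ∧ dz gives (2*z) dx ∧ dy ∧ dz
  d(x*y) includes (∂/∂x)(x*y) dx = (y) dx, which multiplied by dy ∧ dw gives (y) dx ∧ dy ∧ dw
Collecting like 3-forms: d(omega) = (w - 3*x + y) dx ∧ dy ∧ dw + (2*z) dx ∧ dy ∧ dz.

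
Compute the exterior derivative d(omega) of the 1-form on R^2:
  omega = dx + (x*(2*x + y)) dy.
d(omega) = (4*x + y) dx ∧ dy

For a 1-form omega = sum_i f_i dx_i, the exterior derivative is
  d(omega) = sum_{i < j} (∂f_j/∂x_i - ∂f_i/∂x_j) dx_i ∧ dx_j.
  coefficient of dx ∧ dy: ∂f_2/∂x - ∂f_1/∂y = ∂(x*(2*x + y))/∂x - ∂(1)/∂y = 4*x + y
Assembling: d(omega) = (4*x + y) dx ∧ dy.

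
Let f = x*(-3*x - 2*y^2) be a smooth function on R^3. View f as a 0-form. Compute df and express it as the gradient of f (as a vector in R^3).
df = (-6*x - 2*y^2) dx + (-4*x*y) dy + (0) dz; grad f = (-6*x - 2*y^2, -4*x*y, 0)

For a 0-form f, d f = (∂f/∂x) dx + (∂f/∂y) dy + (∂f/∂z) dz. The components of the vector representation are exactly the entries of grad f in Cartesian coordinates:
  ∂f/∂x = -6*x - 2*y^2
  ∂f/∂y = -4*x*y
  ∂f/∂z = 0.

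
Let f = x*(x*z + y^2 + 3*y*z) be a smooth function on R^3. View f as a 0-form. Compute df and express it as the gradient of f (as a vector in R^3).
df = (2*x*z + y^2 + 3*y*z) dx + (x*(2*y + 3*z)) dy + (x*(x + 3*y)) dz; grad f = (2*x*z + y^2 + 3*y*z, x*(2*y + 3*z), x*(x + 3*y))

For a 0-form f, d f = (∂f/∂x) dx + (∂f/∂y) dy + (∂f/∂z) dz. The components of the vector representation are exactly the entries of grad f in Cartesian coordinates:
  ∂f/∂x = 2*x*z + y^2 + 3*y*z
  ∂f/∂y = x*(2*y + 3*z)
  ∂f/∂z = x*(x + 3*y).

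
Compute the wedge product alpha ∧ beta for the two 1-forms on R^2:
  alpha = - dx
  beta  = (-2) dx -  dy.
alpha ∧ beta = (1) dx ∧ dy

Distribute the wedge, using dx_i ∧ dx_j = -dx_j ∧ dx_i and dx_i ∧ dx_i = 0. For each pair (i, j) with i < j, the coefficient of dx_i ∧ dx_j in alpha ∧ beta is (alpha_i * beta_j - alpha_j * beta_i). Collecting: alpha ∧ beta = (1) dx ∧ dy.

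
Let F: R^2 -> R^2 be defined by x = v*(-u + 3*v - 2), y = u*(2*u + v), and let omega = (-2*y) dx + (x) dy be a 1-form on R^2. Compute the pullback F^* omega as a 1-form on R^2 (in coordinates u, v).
F^* omega = (v*(13*u*v - 8*u + 3*v^2 - 2*v)) du + (u*(4*u^2 - 23*u*v + 8*u - 9*v^2 + 2*v)) dv

Using F^*(f dg) = (f ∘ F) d(g ∘ F), substitute each coordinate x_i by F_i(u, v) in f_i, and replace dx_i by d F_i = (∂F_i/∂u) du + (∂F_i/∂v) dv.
  For the x component: f_1(F) = 2*u*(-2*u - v); d F_1 = (-v) du + (-u + 6*v - 2) dv
  For the y component: f_2(F) = v*(-u + 3*v - 2); d F_2 = (4*u + v) du + (u) dv
Combining and collecting du, dv coefficients:
  coeff of du: v*(13*u*v - 8*u + 3*v^2 - 2*v)
  coeff of dv: u*(4*u^2 - 23*u*v + 8*u - 9*v^2 + 2*v)
F^* omega = (v*(13*u*v - 8*u + 3*v^2 - 2*v)) du + (u*(4*u^2 - 23*u*v + 8*u - 9*v^2 + 2*v)) dv.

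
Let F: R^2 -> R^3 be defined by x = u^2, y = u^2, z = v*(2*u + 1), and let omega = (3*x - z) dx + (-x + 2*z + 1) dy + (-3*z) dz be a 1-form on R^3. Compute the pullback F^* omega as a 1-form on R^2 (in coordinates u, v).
F^* omega = (4*u^3 + 4*u^2*v - 12*u*v^2 + 2*u*v + 2*u - 6*v^2) du + (3*v*(-4*u^2 - 4*u - 1)) dv

Using F^*(f dg) = (f ∘ F) d(g ∘ F), substitute each coordinate x_i by F_i(u, v) in f_i, and replace dx_i by d F_i = (∂F_i/∂u) du + (∂F_i/∂v) dv.
  For the x component: f_1(F) = 3*u^2 - 2*u*v - v; d F_1 = (2*u) du + (0) dv
  For the y component: f_2(F) = -u^2 + 4*u*v + 2*v + 1; d F_2 = (2*u) du + (0) dv
  For the z component: f_3(F) = 3*v*(-2*u - 1); d F_3 = (2*v) du + (2*u + 1) dv
Combining and collecting du, dv coefficients:
  coeff of du: 4*u^3 + 4*u^2*v - 12*u*v^2 + 2*u*v + 2*u - 6*v^2
  coeff of dv: 3*v*(-4*u^2 - 4*u - 1)
F^* omega = (4*u^3 + 4*u^2*v - 12*u*v^2 + 2*u*v + 2*u - 6*v^2) du + (3*v*(-4*u^2 - 4*u - 1)) dv.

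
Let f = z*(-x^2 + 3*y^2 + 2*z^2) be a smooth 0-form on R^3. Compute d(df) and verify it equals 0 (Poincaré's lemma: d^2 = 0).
d(df) = 0

Step 1: df = sum_i (∂f/∂x_i) dx_i = (-2*x*z) dx + (6*y*z) dy + (-x^2 + 3*y^2 + 6*z^2) dz.
Step 2: Apply d again. Using the 1-form formula, the coefficient of dx ∧ dy in d(df) is ∂^2 f/∂x ∂y - ∂^2 f/∂y ∂x = (0) - (0) = 0 (equality of mixed partials for smooth f).
Similarly for dx ∧ dz and dy ∧ dz — all coefficients vanish. So d(df) = 0.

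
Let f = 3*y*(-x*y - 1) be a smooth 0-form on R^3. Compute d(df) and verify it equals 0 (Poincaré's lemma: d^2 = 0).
d(df) = 0

Step 1: df = sum_i (∂f/∂x_i) dx_i = (-3*y^2) dx + (-6*x*y - 3) dy + (0) dz.
Step 2: Apply d again. Using the 1-form formula, the coefficient of dx ∧ dy in d(df) is ∂^2 f/∂x ∂y - ∂^2 f/∂y ∂x = (-6*y) - (-6*y) = 0 (equality of mixed partials for smooth f).
Similarly for dx ∧ dz and dy ∧ dz — all coefficients vanish. So d(df) = 0.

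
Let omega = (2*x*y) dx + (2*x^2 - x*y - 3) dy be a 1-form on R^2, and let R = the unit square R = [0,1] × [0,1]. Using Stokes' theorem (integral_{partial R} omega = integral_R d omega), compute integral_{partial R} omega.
integral_(partial R) omega = 1/2

Stokes: integral_partial_R omega = integral_R d omega with d omega = (∂Q/∂x - ∂P/∂y) dx ∧ dy.
  ∂Q/∂x = 4*x - y
  ∂P/∂y = 2*x
  integrand = ∂Q/∂x - ∂P/∂y = 2*x - y.
Integrating over R: integral_0^1 integral_0^1 (2*x - y) dx dy = 1/2.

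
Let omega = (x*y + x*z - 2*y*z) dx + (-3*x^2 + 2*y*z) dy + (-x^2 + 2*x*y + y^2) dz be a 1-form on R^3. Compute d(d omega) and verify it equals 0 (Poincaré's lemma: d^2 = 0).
d(d omega) = 0

Step 1: d omega = sum_{i<j} (∂f_j/∂x_i - ∂f_i/∂x_j) dx_i ∧ dx_j:
  coeff of dx ∧ dy: -7*x + 2*z
  coeff of dx ∧ dz: -3*x + 4*y
  coeff of dy ∧ dz: 2*x
Step 2: Apply d again to each 2-form coefficient. The only possible 3-form in R^3 is dx ∧ dy ∧ dz, with coefficient
  ∂(coeff of dy∧dz)/∂x - ∂(coeff of dx∧dz)/∂y + ∂(coeff of dx∧dy)/∂z
  = ∂/∂x (2*x) - ∂/∂y (-3*x + 4*y) + ∂/∂z (-7*x + 2*z).
Each of these terms simplifies to sums of mixed partials that cancel in pairs. The result is 0 (by equality of mixed partials for smooth functions — Schwarz / Clairaut).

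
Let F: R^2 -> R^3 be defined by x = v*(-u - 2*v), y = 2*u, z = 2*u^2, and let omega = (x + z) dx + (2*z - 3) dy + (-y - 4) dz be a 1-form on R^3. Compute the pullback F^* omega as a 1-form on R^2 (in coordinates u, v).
F^* omega = (-2*u^2*v + u*v^2 - 16*u + 2*v^3 - 6) du + (-2*u^3 - 7*u^2*v + 6*u*v^2 + 8*v^3) dv

Using F^*(f dg) = (f ∘ F) d(g ∘ F), substitute each coordinate x_i by F_i(u, v) in f_i, and replace dx_i by d F_i = (∂F_i/∂u) du + (∂F_i/∂v) dv.
  For the x component: f_1(F) = 2*u^2 - u*v - 2*v^2; d F_1 = (-v) du + (-u - 4*v) dv
  For the y component: f_2(F) = 4*u^2 - 3; d F_2 = (2) du + (0) dv
  For the z component: f_3(F) = -2*u - 4; d F_3 = (4*u) du + (0) dv
Combining and collecting du, dv coefficients:
  coeff of du: -2*u^2*v + u*v^2 - 16*u + 2*v^3 - 6
  coeff of dv: -2*u^3 - 7*u^2*v + 6*u*v^2 + 8*v^3
F^* omega = (-2*u^2*v + u*v^2 - 16*u + 2*v^3 - 6) du + (-2*u^3 - 7*u^2*v + 6*u*v^2 + 8*v^3) dv.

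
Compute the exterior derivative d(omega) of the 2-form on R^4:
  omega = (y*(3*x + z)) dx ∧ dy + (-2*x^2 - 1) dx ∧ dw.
d(omega) = (y) dx ∧ dy ∧ dz

For a 2-form omega = sum_{i<j} g_{ij} dx_i ∧ dx_j, the exterior derivative is
  d(omega) = sum_{i<j} d(g_{ij}) ∧ dx_i ∧ dx_j = sum_{i<j, k} (∂g_{ij}/∂x_k) dx_k ∧ dx_i ∧ dx_j.
Expand each term, using dx_k ∧ dx_i ∧ dx_j = sgn(permutation) dx_{(a)} ∧ dx_{(b)} ∧ dx_{(c)} with (a < b < c) sorted:
  d(y*(3*x + z)) includes (∂/∂z)(y*(3*x + z)) dz = (y) dz, which multiplied by dx ∧ dy gives (y) dx ∧ dy ∧ dz
Collecting like 3-forms: d(omega) = (y) dx ∧ dy ∧ dz.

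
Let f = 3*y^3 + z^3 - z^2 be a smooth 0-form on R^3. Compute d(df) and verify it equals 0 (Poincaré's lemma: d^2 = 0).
d(df) = 0

Step 1: df = sum_i (∂f/∂x_i) dx_i = (0) dx + (9*y^2) dy + (z*(3*z - 2)) dz.
Step 2: Apply d again. Using the 1-form formula, the coefficient of dx ∧ dy in d(df) is ∂^2 f/∂x ∂y - ∂^2 f/∂y ∂x = (0) - (0) = 0 (equality of mixed partials for smooth f).
Similarly for dx ∧ dz and dy ∧ dz — all coefficients vanish. So d(df) = 0.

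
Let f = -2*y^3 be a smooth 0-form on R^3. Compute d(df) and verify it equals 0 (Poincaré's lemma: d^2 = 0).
d(df) = 0

Step 1: df = sum_i (∂f/∂x_i) dx_i = (0) dx + (-6*y^2) dy + (0) dz.
Step 2: Apply d again. Using the 1-form formula, the coefficient of dx ∧ dy in d(df) is ∂^2 f/∂x ∂y - ∂^2 f/∂y ∂x = (0) - (0) = 0 (equality of mixed partials for smooth f).
Similarly for dx ∧ dz and dy ∧ dz — all coefficients vanish. So d(df) = 0.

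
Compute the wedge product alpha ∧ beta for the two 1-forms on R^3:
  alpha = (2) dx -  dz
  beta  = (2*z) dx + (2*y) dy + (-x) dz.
alpha ∧ beta = (4*y) dx ∧ dy + (-2*x + 2*z) dx ∧ dz + (2*y) dy ∧ dz

Distribute the wedge, using dx_i ∧ dx_j = -dx_j ∧ dx_i and dx_i ∧ dx_i = 0. For each pair (i, j) with i < j, the coefficient of dx_i ∧ dx_j in alpha ∧ beta is (alpha_i * beta_j - alpha_j * beta_i). Collecting: alpha ∧ beta = (4*y) dx ∧ dy + (-2*x + 2*z) dx ∧ dz + (2*y) dy ∧ dz.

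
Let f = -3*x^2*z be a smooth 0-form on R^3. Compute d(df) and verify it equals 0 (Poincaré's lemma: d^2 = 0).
d(df) = 0

Step 1: df = sum_i (∂f/∂x_i) dx_i = (-6*x*z) dx + (0) dy + (-3*x^2) dz.
Step 2: Apply d again. Using the 1-form formula, the coefficient of dx ∧ dy in d(df) is ∂^2 f/∂x ∂y - ∂^2 f/∂y ∂x = (0) - (0) = 0 (equality of mixed partials for smooth f).
Similarly for dx ∧ dz and dy ∧ dz — all coefficients vanish. So d(df) = 0.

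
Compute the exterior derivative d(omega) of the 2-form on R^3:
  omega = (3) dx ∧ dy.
d(omega) = 0

For a 2-form omega = sum_{i<j} g_{ij} dx_i ∧ dx_j, the exterior derivative is
  d(omega) = sum_{i<j} d(g_{ij}) ∧ dx_i ∧ dx_j = sum_{i<j, k} (∂g_{ij}/∂x_k) dx_k ∧ dx_i ∧ dx_j.
Expand each term, using dx_k ∧ dx_i ∧ dx_j = sgn(permutation) dx_{(a)} ∧ dx_{(b)} ∧ dx_{(c)} with (a < b < c) sorted:

Collecting like 3-forms: d(omega) = 0.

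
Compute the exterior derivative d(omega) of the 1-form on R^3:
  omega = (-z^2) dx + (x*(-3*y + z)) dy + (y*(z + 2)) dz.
d(omega) = (-3*y + z) dx ∧ dy + (2*z) dx ∧ dz + (-x + z + 2) dy ∧ dz

For a 1-form omega = sum_i f_i dx_i, the exterior derivative is
  d(omega) = sum_{i < j} (∂f_j/∂x_i - ∂f_i/∂x_j) dx_i ∧ dx_j.
  coefficient of dx ∧ dy: ∂f_2/∂x - ∂f_1/∂y = ∂(x*(-3*y + z))/∂x - ∂(-z^2)/∂y = -3*y + z
  coefficient of dx ∧ dz: ∂f_3/∂x - ∂f_1/∂z = ∂(y*(z + 2))/∂x - ∂(-z^2)/∂z = 2*z
  coefficient of dy ∧ dz: ∂f_3/∂y - ∂f_2/∂z = ∂(y*(z + 2))/∂y - ∂(x*(-3*y + z))/∂z = -x + z + 2
Assembling: d(omega) = (-3*y + z) dx ∧ dy + (2*z) dx ∧ dz + (-x + z + 2) dy ∧ dz.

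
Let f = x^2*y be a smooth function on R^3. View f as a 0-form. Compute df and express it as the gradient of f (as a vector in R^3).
df = (2*x*y) dx + (x^2) dy + (0) dz; grad f = (2*x*y, x^2, 0)

For a 0-form f, d f = (∂f/∂x) dx + (∂f/∂y) dy + (∂f/∂z) dz. The components of the vector representation are exactly the entries of grad f in Cartesian coordinates:
  ∂f/∂x = 2*x*y
  ∂f/∂y = x^2
  ∂f/∂z = 0.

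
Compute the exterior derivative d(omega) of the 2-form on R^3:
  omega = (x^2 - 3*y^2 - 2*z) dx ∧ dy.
d(omega) = (-2) dx ∧ dy ∧ dz

For a 2-form omega = sum_{i<j} g_{ij} dx_i ∧ dx_j, the exterior derivative is
  d(omega) = sum_{i<j} d(g_{ij}) ∧ dx_i ∧ dx_j = sum_{i<j, k} (∂g_{ij}/∂x_k) dx_k ∧ dx_i ∧ dx_j.
Expand each term, using dx_k ∧ dx_i ∧ dx_j = sgn(permutation) dx_{(a)} ∧ dx_{(b)} ∧ dx_{(c)} with (a < b < c) sorted:
  d(x^2 - 3*y^2 - 2*z) includes (∂/∂z)(x^2 - 3*y^2 - 2*z) dz = (-2) dz, which multiplied by dx ∧ dy gives (-2) dx ∧ dy ∧ dz
Collecting like 3-forms: d(omega) = (-2) dx ∧ dy ∧ dz.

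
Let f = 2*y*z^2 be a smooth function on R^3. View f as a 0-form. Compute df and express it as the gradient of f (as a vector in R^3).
df = (0) dx + (2*z^2) dy + (4*y*z) dz; grad f = (0, 2*z^2, 4*y*z)

For a 0-form f, d f = (∂f/∂x) dx + (∂f/∂y) dy + (∂f/∂z) dz. The components of the vector representation are exactly the entries of grad f in Cartesian coordinates:
  ∂f/∂x = 0
  ∂f/∂y = 2*z^2
  ∂f/∂z = 4*y*z.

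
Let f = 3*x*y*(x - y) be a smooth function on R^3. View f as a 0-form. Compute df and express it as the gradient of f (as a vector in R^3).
df = (3*y*(2*x - y)) dx + (3*x*(x - 2*y)) dy + (0) dz; grad f = (3*y*(2*x - y), 3*x*(x - 2*y), 0)

For a 0-form f, d f = (∂f/∂x) dx + (∂f/∂y) dy + (∂f/∂z) dz. The components of the vector representation are exactly the entries of grad f in Cartesian coordinates:
  ∂f/∂x = 3*y*(2*x - y)
  ∂f/∂y = 3*x*(x - 2*y)
  ∂f/∂z = 0.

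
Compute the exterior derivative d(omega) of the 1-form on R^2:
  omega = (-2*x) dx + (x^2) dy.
d(omega) = (2*x) dx ∧ dy

For a 1-form omega = sum_i f_i dx_i, the exterior derivative is
  d(omega) = sum_{i < j} (∂f_j/∂x_i - ∂f_i/∂x_j) dx_i ∧ dx_j.
  coefficient of dx ∧ dy: ∂f_2/∂x - ∂f_1/∂y = ∂(x^2)/∂x - ∂(-2*x)/∂y = 2*x
Assembling: d(omega) = (2*x) dx ∧ dy.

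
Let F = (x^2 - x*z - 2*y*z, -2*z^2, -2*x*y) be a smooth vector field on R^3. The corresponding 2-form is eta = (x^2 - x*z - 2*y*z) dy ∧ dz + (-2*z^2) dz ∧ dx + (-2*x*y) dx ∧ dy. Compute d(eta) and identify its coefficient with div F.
d(eta) = (2*x - z) dx ∧ dy ∧ dz; div F = 2*x - z

For a 2-form in R^3 of the form above, applying d gives a 3-form with coefficient ∂P/∂x + ∂Q/∂y + ∂R/∂z:
  ∂P/∂x = 2*x - z
  ∂Q/∂y = 0
  ∂R/∂z = 0
Sum = 2*x - z, which is exactly div F.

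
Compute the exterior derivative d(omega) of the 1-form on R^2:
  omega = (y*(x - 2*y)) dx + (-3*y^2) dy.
d(omega) = (-x + 4*y) dx ∧ dy

For a 1-form omega = sum_i f_i dx_i, the exterior derivative is
  d(omega) = sum_{i < j} (∂f_j/∂x_i - ∂f_i/∂x_j) dx_i ∧ dx_j.
  coefficient of dx ∧ dy: ∂f_2/∂x - ∂f_1/∂y = ∂(-3*y^2)/∂x - ∂(y*(x - 2*y))/∂y = -x + 4*y
Assembling: d(omega) = (-x + 4*y) dx ∧ dy.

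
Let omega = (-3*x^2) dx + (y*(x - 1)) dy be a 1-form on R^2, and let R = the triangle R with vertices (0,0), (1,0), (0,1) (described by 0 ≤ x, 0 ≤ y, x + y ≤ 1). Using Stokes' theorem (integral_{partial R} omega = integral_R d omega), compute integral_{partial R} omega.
integral_(partial R) omega = 1/6

Stokes: integral_partial_R omega = integral_R d omega with d omega = (∂Q/∂x - ∂P/∂y) dx ∧ dy.
  ∂Q/∂x = y
  ∂P/∂y = 0
  integrand = ∂Q/∂x - ∂P/∂y = y.
Integrating over R: integral_0^1 integral_0^{1-x} (y) dy dx = 1/6.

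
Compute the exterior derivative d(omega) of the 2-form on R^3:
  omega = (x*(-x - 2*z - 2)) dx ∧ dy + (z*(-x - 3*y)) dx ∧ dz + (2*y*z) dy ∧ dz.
d(omega) = (-2*x + 3*z) dx ∧ dy ∧ dz

For a 2-form omega = sum_{i<j} g_{ij} dx_i ∧ dx_j, the exterior derivative is
  d(omega) = sum_{i<j} d(g_{ij}) ∧ dx_i ∧ dx_j = sum_{i<j, k} (∂g_{ij}/∂x_k) dx_k ∧ dx_i ∧ dx_j.
Expand each term, using dx_k ∧ dx_i ∧ dx_j = sgn(permutation) dx_{(a)} ∧ dx_{(b)} ∧ dx_{(c)} with (a < b < c) sorted:
  d(x*(-x - 2*z - 2)) includes (∂/∂z)(x*(-x - 2*z - 2)) dz = (-2*x) dz, which multiplied by dx ∧ dy gives (-2*x) dx ∧ dy ∧ dz
  d(z*(-x - 3*y)) includes (∂/∂y)(z*(-x - 3*y)) dy = (-3*z) dy, which multiplied by dx ∧ dz gives (3*z) dx ∧ dy ∧ dz
Collecting like 3-forms: d(omega) = (-2*x + 3*z) dx ∧ dy ∧ dz.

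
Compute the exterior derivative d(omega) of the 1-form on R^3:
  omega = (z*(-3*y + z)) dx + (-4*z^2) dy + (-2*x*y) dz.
d(omega) = (3*z) dx ∧ dy + (y - 2*z) dx ∧ dz + (-2*x + 8*z) dy ∧ dz

For a 1-form omega = sum_i f_i dx_i, the exterior derivative is
  d(omega) = sum_{i < j} (∂f_j/∂x_i - ∂f_i/∂x_j) dx_i ∧ dx_j.
  coefficient of dx ∧ dy: ∂f_2/∂x - ∂f_1/∂y = ∂(-4*z^2)/∂x - ∂(z*(-3*y + z))/∂y = 3*z
  coefficient of dx ∧ dz: ∂f_3/∂x - ∂f_1/∂z = ∂(-2*x*y)/∂x - ∂(z*(-3*y + z))/∂z = y - 2*z
  coefficient of dy ∧ dz: ∂f_3/∂y - ∂f_2/∂z = ∂(-2*x*y)/∂y - ∂(-4*z^2)/∂z = -2*x + 8*z
Assembling: d(omega) = (3*z) dx ∧ dy + (y - 2*z) dx ∧ dz + (-2*x + 8*z) dy ∧ dz.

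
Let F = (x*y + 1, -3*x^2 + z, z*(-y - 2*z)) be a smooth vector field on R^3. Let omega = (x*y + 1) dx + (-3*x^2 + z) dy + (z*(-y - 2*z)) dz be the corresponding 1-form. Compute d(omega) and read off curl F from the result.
d(omega) = (-z - 1) dy ∧ dz + (0) dz ∧ dx + (-7*x) dx ∧ dy; curl F = (-z - 1, 0, -7*x)

d omega = sum_{i<j} (∂f_j/∂x_i - ∂f_i/∂x_j) dx_i ∧ dx_j. Under the identification (dy ∧ dz, dz ∧ dx, dx ∧ dy) ↔ (e_x, e_y, e_z), the coefficients are exactly the components of curl F. Compute:
  ∂R/∂y - ∂Q/∂z = (-z) - (1) = -z - 1
  ∂P/∂z - ∂R/∂x = (0) - (0) = 0
  ∂Q/∂x - ∂P/∂y = (-6*x) - (x) = -7*x.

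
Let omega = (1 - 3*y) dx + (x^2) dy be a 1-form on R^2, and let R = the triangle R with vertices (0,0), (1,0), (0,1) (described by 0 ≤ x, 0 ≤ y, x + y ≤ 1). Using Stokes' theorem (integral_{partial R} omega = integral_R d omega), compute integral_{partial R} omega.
integral_(partial R) omega = 11/6

Stokes: integral_partial_R omega = integral_R d omega with d omega = (∂Q/∂x - ∂P/∂y) dx ∧ dy.
  ∂Q/∂x = 2*x
  ∂P/∂y = -3
  integrand = ∂Q/∂x - ∂P/∂y = 2*x + 3.
Integrating over R: integral_0^1 integral_0^{1-x} (2*x + 3) dy dx = 11/6.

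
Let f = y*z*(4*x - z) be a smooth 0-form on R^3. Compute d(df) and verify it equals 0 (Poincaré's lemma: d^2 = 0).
d(df) = 0

Step 1: df = sum_i (∂f/∂x_i) dx_i = (4*y*z) dx + (z*(4*x - z)) dy + (2*y*(2*x - z)) dz.
Step 2: Apply d again. Using the 1-form formula, the coefficient of dx ∧ dy in d(df) is ∂^2 f/∂x ∂y - ∂^2 f/∂y ∂x = (4*z) - (4*z) = 0 (equality of mixed partials for smooth f).
Similarly for dx ∧ dz and dy ∧ dz — all coefficients vanish. So d(df) = 0.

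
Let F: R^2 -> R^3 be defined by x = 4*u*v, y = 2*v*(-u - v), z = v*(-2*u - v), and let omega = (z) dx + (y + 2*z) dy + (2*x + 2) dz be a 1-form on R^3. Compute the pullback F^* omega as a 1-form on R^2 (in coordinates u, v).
F^* omega = (4*v*(-3*u*v + v^2 - 1)) du + (-12*u^2*v + 12*u*v^2 - 4*u + 16*v^3 - 4*v) dv

Using F^*(f dg) = (f ∘ F) d(g ∘ F), substitute each coordinate x_i by F_i(u, v) in f_i, and replace dx_i by d F_i = (∂F_i/∂u) du + (∂F_i/∂v) dv.
  For the x component: f_1(F) = v*(-2*u - v); d F_1 = (4*v) du + (4*u) dv
  For the y component: f_2(F) = 2*v*(-3*u - 2*v); d F_2 = (-2*v) du + (-2*u - 4*v) dv
  For the z component: f_3(F) = 8*u*v + 2; d F_3 = (-2*v) du + (-2*u - 2*v) dv
Combining and collecting du, dv coefficients:
  coeff of du: 4*v*(-3*u*v + v^2 - 1)
  coeff of dv: -12*u^2*v + 12*u*v^2 - 4*u + 16*v^3 - 4*v
F^* omega = (4*v*(-3*u*v + v^2 - 1)) du + (-12*u^2*v + 12*u*v^2 - 4*u + 16*v^3 - 4*v) dv.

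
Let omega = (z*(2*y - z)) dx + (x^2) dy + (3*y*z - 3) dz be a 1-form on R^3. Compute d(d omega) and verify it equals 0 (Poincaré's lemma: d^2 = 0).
d(d omega) = 0

Step 1: d omega = sum_{i<j} (∂f_j/∂x_i - ∂f_i/∂x_j) dx_i ∧ dx_j:
  coeff of dx ∧ dy: 2*x - 2*z
  coeff of dx ∧ dz: -2*y + 2*z
  coeff of dy ∧ dz: 3*z
Step 2: Apply d again to each 2-form coefficient. The only possible 3-form in R^3 is dx ∧ dy ∧ dz, with coefficient
  ∂(coeff of dy∧dz)/∂x - ∂(coeff of dx∧dz)/∂y + ∂(coeff of dx∧dy)/∂z
  = ∂/∂x (3*z) - ∂/∂y (-2*y + 2*z) + ∂/∂z (2*x - 2*z).
Each of these terms simplifies to sums of mixed partials that cancel in pairs. The result is 0 (by equality of mixed partials for smooth functions — Schwarz / Clairaut).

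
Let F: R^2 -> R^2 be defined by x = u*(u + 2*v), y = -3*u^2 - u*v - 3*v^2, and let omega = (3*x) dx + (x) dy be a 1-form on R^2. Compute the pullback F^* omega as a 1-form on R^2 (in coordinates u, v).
F^* omega = (5*u*v*(u + 2*v)) du + (u*(5*u^2 + 4*u*v - 12*v^2)) dv

Using F^*(f dg) = (f ∘ F) d(g ∘ F), substitute each coordinate x_i by F_i(u, v) in f_i, and replace dx_i by d F_i = (∂F_i/∂u) du + (∂F_i/∂v) dv.
  For the x component: f_1(F) = 3*u*(u + 2*v); d F_1 = (2*u + 2*v) du + (2*u) dv
  For the y component: f_2(F) = u*(u + 2*v); d F_2 = (-6*u - v) du + (-u - 6*v) dv
Combining and collecting du, dv coefficients:
  coeff of du: 5*u*v*(u + 2*v)
  coeff of dv: u*(5*u^2 + 4*u*v - 12*v^2)
F^* omega = (5*u*v*(u + 2*v)) du + (u*(5*u^2 + 4*u*v - 12*v^2)) dv.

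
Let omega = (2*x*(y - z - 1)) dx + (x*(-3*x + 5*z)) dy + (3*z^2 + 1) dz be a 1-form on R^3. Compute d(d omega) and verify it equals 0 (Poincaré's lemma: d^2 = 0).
d(d omega) = 0

Step 1: d omega = sum_{i<j} (∂f_j/∂x_i - ∂f_i/∂x_j) dx_i ∧ dx_j:
  coeff of dx ∧ dy: -8*x + 5*z
  coeff of dx ∧ dz: 2*x
  coeff of dy ∧ dz: -5*x
Step 2: Apply d again to each 2-form coefficient. The only possible 3-form in R^3 is dx ∧ dy ∧ dz, with coefficient
  ∂(coeff of dy∧dz)/∂x - ∂(coeff of dx∧dz)/∂y + ∂(coeff of dx∧dy)/∂z
  = ∂/∂x (-5*x) - ∂/∂y (2*x) + ∂/∂z (-8*x + 5*z).
Each of these terms simplifies to sums of mixed partials that cancel in pairs. The result is 0 (by equality of mixed partials for smooth functions — Schwarz / Clairaut).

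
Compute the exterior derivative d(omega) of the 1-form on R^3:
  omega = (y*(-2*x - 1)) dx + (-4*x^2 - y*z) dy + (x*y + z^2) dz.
d(omega) = (1 - 6*x) dx ∧ dy + (y) dx ∧ dz + (x + y) dy ∧ dz

For a 1-form omega = sum_i f_i dx_i, the exterior derivative is
  d(omega) = sum_{i < j} (∂f_j/∂x_i - ∂f_i/∂x_j) dx_i ∧ dx_j.
  coefficient of dx ∧ dy: ∂f_2/∂x - ∂f_1/∂y = ∂(-4*x^2 - y*z)/∂x - ∂(y*(-2*x - 1))/∂y = 1 - 6*x
  coefficient of dx ∧ dz: ∂f_3/∂x - ∂f_1/∂z = ∂(x*y + z^2)/∂x - ∂(y*(-2*x - 1))/∂z = y
  coefficient of dy ∧ dz: ∂f_3/∂y - ∂f_2/∂z = ∂(x*y + z^2)/∂y - ∂(-4*x^2 - y*z)/∂z = x + y
Assembling: d(omega) = (1 - 6*x) dx ∧ dy + (y) dx ∧ dz + (x + y) dy ∧ dz.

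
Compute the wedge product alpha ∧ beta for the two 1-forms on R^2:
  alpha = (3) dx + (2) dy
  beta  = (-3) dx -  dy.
alpha ∧ beta = (3) dx ∧ dy

Distribute the wedge, using dx_i ∧ dx_j = -dx_j ∧ dx_i and dx_i ∧ dx_i = 0. For each pair (i, j) with i < j, the coefficient of dx_i ∧ dx_j in alpha ∧ beta is (alpha_i * beta_j - alpha_j * beta_i). Collecting: alpha ∧ beta = (3) dx ∧ dy.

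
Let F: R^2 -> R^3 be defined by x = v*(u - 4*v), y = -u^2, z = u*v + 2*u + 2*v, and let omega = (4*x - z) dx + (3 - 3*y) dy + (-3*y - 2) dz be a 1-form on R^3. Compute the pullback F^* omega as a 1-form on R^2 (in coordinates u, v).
F^* omega = (-6*u^3 + 3*u^2*v + 6*u^2 + 3*u*v^2 - 2*u*v - 6*u - 16*v^3 - 2*v^2 - 2*v - 4) du + (3*u^3 + 3*u^2*v + 4*u^2 - 40*u*v^2 + 14*u*v - 2*u + 128*v^3 + 16*v^2 - 4) dv

Using F^*(f dg) = (f ∘ F) d(g ∘ F), substitute each coordinate x_i by F_i(u, v) in f_i, and replace dx_i by d F_i = (∂F_i/∂u) du + (∂F_i/∂v) dv.
  For the x component: f_1(F) = 3*u*v - 2*u - 16*v^2 - 2*v; d F_1 = (v) du + (u - 8*v) dv
  For the y component: f_2(F) = 3*u^2 + 3; d F_2 = (-2*u) du + (0) dv
  For the z component: f_3(F) = 3*u^2 - 2; d F_3 = (v + 2) du + (u + 2) dv
Combining and collecting du, dv coefficients:
  coeff of du: -6*u^3 + 3*u^2*v + 6*u^2 + 3*u*v^2 - 2*u*v - 6*u - 16*v^3 - 2*v^2 - 2*v - 4
  coeff of dv: 3*u^3 + 3*u^2*v + 4*u^2 - 40*u*v^2 + 14*u*v - 2*u + 128*v^3 + 16*v^2 - 4
F^* omega = (-6*u^3 + 3*u^2*v + 6*u^2 + 3*u*v^2 - 2*u*v - 6*u - 16*v^3 - 2*v^2 - 2*v - 4) du + (3*u^3 + 3*u^2*v + 4*u^2 - 40*u*v^2 + 14*u*v - 2*u + 128*v^3 + 16*v^2 - 4) dv.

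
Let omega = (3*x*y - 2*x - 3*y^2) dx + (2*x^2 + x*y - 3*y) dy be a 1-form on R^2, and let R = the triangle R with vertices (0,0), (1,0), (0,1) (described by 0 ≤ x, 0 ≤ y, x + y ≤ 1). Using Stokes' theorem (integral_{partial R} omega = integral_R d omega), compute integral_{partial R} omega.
integral_(partial R) omega = 4/3

Stokes: integral_partial_R omega = integral_R d omega with d omega = (∂Q/∂x - ∂P/∂y) dx ∧ dy.
  ∂Q/∂x = 4*x + y
  ∂P/∂y = 3*x - 6*y
  integrand = ∂Q/∂x - ∂P/∂y = x + 7*y.
Integrating over R: integral_0^1 integral_0^{1-x} (x + 7*y) dy dx = 4/3.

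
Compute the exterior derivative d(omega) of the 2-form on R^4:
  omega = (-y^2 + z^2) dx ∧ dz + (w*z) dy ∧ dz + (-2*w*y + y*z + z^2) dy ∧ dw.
d(omega) = (2*y) dx ∧ dy ∧ dz + (-y - z) dy ∧ dz ∧ dw

For a 2-form omega = sum_{i<j} g_{ij} dx_i ∧ dx_j, the exterior derivative is
  d(omega) = sum_{i<j} d(g_{ij}) ∧ dx_i ∧ dx_j = sum_{i<j, k} (∂g_{ij}/∂x_k) dx_k ∧ dx_i ∧ dx_j.
Expand each term, using dx_k ∧ dx_i ∧ dx_j = sgn(permutation) dx_{(a)} ∧ dx_{(b)} ∧ dx_{(c)} with (a < b < c) sorted:
  d(-y^2 + z^2) includes (∂/∂y)(-y^2 + z^2) dy = (-2*y) dy, which multiplied by dx ∧ dz gives (2*y) dx ∧ dy ∧ dz
  d(w*z) includes (∂/∂w)(w*z) dw = (z) dw, which multiplied by dy ∧ dz gives (z) dy ∧ dz ∧ dw
  d(-2*w*y + y*z + z^2) includes (∂/∂z)(-2*w*y + y*z + z^2) dz = (y + 2*z) dz, which multiplied by dy ∧ dw gives (-y - 2*z) dy ∧ dz ∧ dw
Collecting like 3-forms: d(omega) = (2*y) dx ∧ dy ∧ dz + (-y - z) dy ∧ dz ∧ dw.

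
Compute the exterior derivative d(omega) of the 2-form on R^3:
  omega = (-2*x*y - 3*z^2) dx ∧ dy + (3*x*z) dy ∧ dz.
d(omega) = (-3*z) dx ∧ dy ∧ dz

For a 2-form omega = sum_{i<j} g_{ij} dx_i ∧ dx_j, the exterior derivative is
  d(omega) = sum_{i<j} d(g_{ij}) ∧ dx_i ∧ dx_j = sum_{i<j, k} (∂g_{ij}/∂x_k) dx_k ∧ dx_i ∧ dx_j.
Expand each term, using dx_k ∧ dx_i ∧ dx_j = sgn(permutation) dx_{(a)} ∧ dx_{(b)} ∧ dx_{(c)} with (a < b < c) sorted:
  d(-2*x*y - 3*z^2) includes (∂/∂z)(-2*x*y - 3*z^2) dz = (-6*z) dz, which multiplied by dx ∧ dy gives (-6*z) dx ∧ dy ∧ dz
  d(3*x*z) includes (∂/∂x)(3*x*z) dx = (3*z) dx, which multiplied by dy ∧ dz gives (3*z) dx ∧ dy ∧ dz
Collecting like 3-forms: d(omega) = (-3*z) dx ∧ dy ∧ dz.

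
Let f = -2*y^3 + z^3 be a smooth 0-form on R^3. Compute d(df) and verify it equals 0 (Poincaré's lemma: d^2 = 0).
d(df) = 0

Step 1: df = sum_i (∂f/∂x_i) dx_i = (0) dx + (-6*y^2) dy + (3*z^2) dz.
Step 2: Apply d again. Using the 1-form formula, the coefficient of dx ∧ dy in d(df) is ∂^2 f/∂x ∂y - ∂^2 f/∂y ∂x = (0) - (0) = 0 (equality of mixed partials for smooth f).
Similarly for dx ∧ dz and dy ∧ dz — all coefficients vanish. So d(df) = 0.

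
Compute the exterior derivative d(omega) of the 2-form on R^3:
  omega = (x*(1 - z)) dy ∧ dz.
d(omega) = (1 - z) dx ∧ dy ∧ dz

For a 2-form omega = sum_{i<j} g_{ij} dx_i ∧ dx_j, the exterior derivative is
  d(omega) = sum_{i<j} d(g_{ij}) ∧ dx_i ∧ dx_j = sum_{i<j, k} (∂g_{ij}/∂x_k) dx_k ∧ dx_i ∧ dx_j.
Expand each term, using dx_k ∧ dx_i ∧ dx_j = sgn(permutation) dx_{(a)} ∧ dx_{(b)} ∧ dx_{(c)} with (a < b < c) sorted:
  d(x*(1 - z)) includes (∂/∂x)(x*(1 - z)) dx = (1 - z) dx, which multiplied by dy ∧ dz gives (1 - z) dx ∧ dy ∧ dz
Collecting like 3-forms: d(omega) = (1 - z) dx ∧ dy ∧ dz.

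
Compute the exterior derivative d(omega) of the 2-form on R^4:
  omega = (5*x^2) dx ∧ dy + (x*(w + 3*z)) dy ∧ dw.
d(omega) = (w + 3*z) dx ∧ dy ∧ dw + (-3*x) dy ∧ dz ∧ dw

For a 2-form omega = sum_{i<j} g_{ij} dx_i ∧ dx_j, the exterior derivative is
  d(omega) = sum_{i<j} d(g_{ij}) ∧ dx_i ∧ dx_j = sum_{i<j, k} (∂g_{ij}/∂x_k) dx_k ∧ dx_i ∧ dx_j.
Expand each term, using dx_k ∧ dx_i ∧ dx_j = sgn(permutation) dx_{(a)} ∧ dx_{(b)} ∧ dx_{(c)} with (a < b < c) sorted:
  d(x*(w + 3*z)) includes (∂/∂x)(x*(w + 3*z)) dx = (w + 3*z) dx, which multiplied by dy ∧ dw gives (w + 3*z) dx ∧ dy ∧ dw
  d(x*(w + 3*z)) includes (∂/∂z)(x*(w + 3*z)) dz = (3*x) dz, which multiplied by dy ∧ dw gives (-3*x) dy ∧ dz ∧ dw
Collecting like 3-forms: d(omega) = (w + 3*z) dx ∧ dy ∧ dw + (-3*x) dy ∧ dz ∧ dw.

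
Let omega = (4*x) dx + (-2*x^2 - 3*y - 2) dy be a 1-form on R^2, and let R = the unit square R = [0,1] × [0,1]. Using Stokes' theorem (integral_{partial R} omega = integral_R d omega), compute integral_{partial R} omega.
integral_(partial R) omega = -2

Stokes: integral_partial_R omega = integral_R d omega with d omega = (∂Q/∂x - ∂P/∂y) dx ∧ dy.
  ∂Q/∂x = -4*x
  ∂P/∂y = 0
  integrand = ∂Q/∂x - ∂P/∂y = -4*x.
Integrating over R: integral_0^1 integral_0^1 (-4*x) dx dy = -2.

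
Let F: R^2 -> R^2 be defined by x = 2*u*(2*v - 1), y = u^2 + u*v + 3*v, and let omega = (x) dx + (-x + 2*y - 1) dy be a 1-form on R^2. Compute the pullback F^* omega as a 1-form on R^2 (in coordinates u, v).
F^* omega = (4*u^3 - 2*u^2*v + 4*u^2 + 14*u*v^2 - 2*u*v + 2*u + 6*v^2 - v) du + (2*u^3 + 14*u^2*v + 5*u + 18*v - 3) dv

Using F^*(f dg) = (f ∘ F) d(g ∘ F), substitute each coordinate x_i by F_i(u, v) in f_i, and replace dx_i by d F_i = (∂F_i/∂u) du + (∂F_i/∂v) dv.
  For the x component: f_1(F) = 2*u*(2*v - 1); d F_1 = (4*v - 2) du + (4*u) dv
  For the y component: f_2(F) = 2*u^2 - 2*u*v + 2*u + 6*v - 1; d F_2 = (2*u + v) du + (u + 3) dv
Combining and collecting du, dv coefficients:
  coeff of du: 4*u^3 - 2*u^2*v + 4*u^2 + 14*u*v^2 - 2*u*v + 2*u + 6*v^2 - v
  coeff of dv: 2*u^3 + 14*u^2*v + 5*u + 18*v - 3
F^* omega = (4*u^3 - 2*u^2*v + 4*u^2 + 14*u*v^2 - 2*u*v + 2*u + 6*v^2 - v) du + (2*u^3 + 14*u^2*v + 5*u + 18*v - 3) dv.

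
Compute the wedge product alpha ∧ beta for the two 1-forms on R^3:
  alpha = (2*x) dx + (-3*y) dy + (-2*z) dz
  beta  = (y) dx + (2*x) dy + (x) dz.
alpha ∧ beta = (4*x^2 + 3*y^2) dx ∧ dy + (2*x^2 + 2*y*z) dx ∧ dz + (x*(-3*y + 4*z)) dy ∧ dz

Distribute the wedge, using dx_i ∧ dx_j = -dx_j ∧ dx_i and dx_i ∧ dx_i = 0. For each pair (i, j) with i < j, the coefficient of dx_i ∧ dx_j in alpha ∧ beta is (alpha_i * beta_j - alpha_j * beta_i). Collecting: alpha ∧ beta = (4*x^2 + 3*y^2) dx ∧ dy + (2*x^2 + 2*y*z) dx ∧ dz + (x*(-3*y + 4*z)) dy ∧ dz.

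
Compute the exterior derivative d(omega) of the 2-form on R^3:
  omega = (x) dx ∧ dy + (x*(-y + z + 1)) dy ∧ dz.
d(omega) = (-y + z + 1) dx ∧ dy ∧ dz

For a 2-form omega = sum_{i<j} g_{ij} dx_i ∧ dx_j, the exterior derivative is
  d(omega) = sum_{i<j} d(g_{ij}) ∧ dx_i ∧ dx_j = sum_{i<j, k} (∂g_{ij}/∂x_k) dx_k ∧ dx_i ∧ dx_j.
Expand each term, using dx_k ∧ dx_i ∧ dx_j = sgn(permutation) dx_{(a)} ∧ dx_{(b)} ∧ dx_{(c)} with (a < b < c) sorted:
  d(x*(-y + z + 1)) includes (∂/∂x)(x*(-y + z + 1)) dx = (-y + z + 1) dx, which multiplied by dy ∧ dz gives (-y + z + 1) dx ∧ dy ∧ dz
Collecting like 3-forms: d(omega) = (-y + z + 1) dx ∧ dy ∧ dz.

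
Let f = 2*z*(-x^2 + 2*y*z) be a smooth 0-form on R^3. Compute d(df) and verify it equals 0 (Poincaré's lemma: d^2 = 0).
d(df) = 0

Step 1: df = sum_i (∂f/∂x_i) dx_i = (-4*x*z) dx + (4*z^2) dy + (-2*x^2 + 8*y*z) dz.
Step 2: Apply d again. Using the 1-form formula, the coefficient of dx ∧ dy in d(df) is ∂^2 f/∂x ∂y - ∂^2 f/∂y ∂x = (0) - (0) = 0 (equality of mixed partials for smooth f).
Similarly for dx ∧ dz and dy ∧ dz — all coefficients vanish. So d(df) = 0.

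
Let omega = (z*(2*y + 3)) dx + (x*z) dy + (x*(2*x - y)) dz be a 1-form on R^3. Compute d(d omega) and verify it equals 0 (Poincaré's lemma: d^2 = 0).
d(d omega) = 0

Step 1: d omega = sum_{i<j} (∂f_j/∂x_i - ∂f_i/∂x_j) dx_i ∧ dx_j:
  coeff of dx ∧ dy: -z
  coeff of dx ∧ dz: 4*x - 3*y - 3
  coeff of dy ∧ dz: -2*x
Step 2: Apply d again to each 2-form coefficient. The only possible 3-form in R^3 is dx ∧ dy ∧ dz, with coefficient
  ∂(coeff of dy∧dz)/∂x - ∂(coeff of dx∧dz)/∂y + ∂(coeff of dx∧dy)/∂z
  = ∂/∂x (-2*x) - ∂/∂y (4*x - 3*y - 3) + ∂/∂z (-z).
Each of these terms simplifies to sums of mixed partials that cancel in pairs. The result is 0 (by equality of mixed partials for smooth functions — Schwarz / Clairaut).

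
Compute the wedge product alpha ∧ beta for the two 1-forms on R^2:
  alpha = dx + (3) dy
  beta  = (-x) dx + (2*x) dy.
alpha ∧ beta = (5*x) dx ∧ dy

Distribute the wedge, using dx_i ∧ dx_j = -dx_j ∧ dx_i and dx_i ∧ dx_i = 0. For each pair (i, j) with i < j, the coefficient of dx_i ∧ dx_j in alpha ∧ beta is (alpha_i * beta_j - alpha_j * beta_i). Collecting: alpha ∧ beta = (5*x) dx ∧ dy.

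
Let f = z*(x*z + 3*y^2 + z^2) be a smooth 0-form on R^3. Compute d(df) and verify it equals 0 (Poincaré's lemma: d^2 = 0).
d(df) = 0

Step 1: df = sum_i (∂f/∂x_i) dx_i = (z^2) dx + (6*y*z) dy + (2*x*z + 3*y^2 + 3*z^2) dz.
Step 2: Apply d again. Using the 1-form formula, the coefficient of dx ∧ dy in d(df) is ∂^2 f/∂x ∂y - ∂^2 f/∂y ∂x = (0) - (0) = 0 (equality of mixed partials for smooth f).
Similarly for dx ∧ dz and dy ∧ dz — all coefficients vanish. So d(df) = 0.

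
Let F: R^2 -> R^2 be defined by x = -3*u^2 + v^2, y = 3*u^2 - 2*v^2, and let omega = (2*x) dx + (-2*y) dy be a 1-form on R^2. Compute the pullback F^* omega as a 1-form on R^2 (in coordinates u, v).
F^* omega = (12*u*v^2) du + (12*v*(u^2 - v^2)) dv

Using F^*(f dg) = (f ∘ F) d(g ∘ F), substitute each coordinate x_i by F_i(u, v) in f_i, and replace dx_i by d F_i = (∂F_i/∂u) du + (∂F_i/∂v) dv.
  For the x component: f_1(F) = -6*u^2 + 2*v^2; d F_1 = (-6*u) du + (2*v) dv
  For the y component: f_2(F) = -6*u^2 + 4*v^2; d F_2 = (6*u) du + (-4*v) dv
Combining and collecting du, dv coefficients:
  coeff of du: 12*u*v^2
  coeff of dv: 12*v*(u^2 - v^2)
F^* omega = (12*u*v^2) du + (12*v*(u^2 - v^2)) dv.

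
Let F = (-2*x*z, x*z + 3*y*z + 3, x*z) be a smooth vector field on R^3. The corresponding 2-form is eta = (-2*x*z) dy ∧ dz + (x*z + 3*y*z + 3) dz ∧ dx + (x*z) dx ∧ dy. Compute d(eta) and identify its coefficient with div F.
d(eta) = (x + z) dx ∧ dy ∧ dz; div F = x + z

For a 2-form in R^3 of the form above, applying d gives a 3-form with coefficient ∂P/∂x + ∂Q/∂y + ∂R/∂z:
  ∂P/∂x = -2*z
  ∂Q/∂y = 3*z
  ∂R/∂z = x
Sum = x + z, which is exactly div F.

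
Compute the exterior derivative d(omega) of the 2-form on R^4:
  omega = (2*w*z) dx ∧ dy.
d(omega) = (2*w) dx ∧ dy ∧ dz + (2*z) dx ∧ dy ∧ dw

For a 2-form omega = sum_{i<j} g_{ij} dx_i ∧ dx_j, the exterior derivative is
  d(omega) = sum_{i<j} d(g_{ij}) ∧ dx_i ∧ dx_j = sum_{i<j, k} (∂g_{ij}/∂x_k) dx_k ∧ dx_i ∧ dx_j.
Expand each term, using dx_k ∧ dx_i ∧ dx_j = sgn(permutation) dx_{(a)} ∧ dx_{(b)} ∧ dx_{(c)} with (a < b < c) sorted:
  d(2*w*z) includes (∂/∂z)(2*w*z) dz = (2*w) dz, which multiplied by dx ∧ dy gives (2*w) dx ∧ dy ∧ dz
  d(2*w*z) includes (∂/∂w)(2*w*z) dw = (2*z) dw, which multiplied by dx ∧ dy gives (2*z) dx ∧ dy ∧ dw
Collecting like 3-forms: d(omega) = (2*w) dx ∧ dy ∧ dz + (2*z) dx ∧ dy ∧ dw.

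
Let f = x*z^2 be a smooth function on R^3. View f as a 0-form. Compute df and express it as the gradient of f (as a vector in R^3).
df = (z^2) dx + (0) dy + (2*x*z) dz; grad f = (z^2, 0, 2*x*z)

For a 0-form f, d f = (∂f/∂x) dx + (∂f/∂y) dy + (∂f/∂z) dz. The components of the vector representation are exactly the entries of grad f in Cartesian coordinates:
  ∂f/∂x = z^2
  ∂f/∂y = 0
  ∂f/∂z = 2*x*z.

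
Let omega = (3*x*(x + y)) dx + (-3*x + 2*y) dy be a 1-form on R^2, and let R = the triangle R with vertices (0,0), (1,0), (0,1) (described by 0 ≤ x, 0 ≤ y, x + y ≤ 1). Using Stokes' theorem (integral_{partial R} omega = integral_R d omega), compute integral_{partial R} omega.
integral_(partial R) omega = -2

Stokes: integral_partial_R omega = integral_R d omega with d omega = (∂Q/∂x - ∂P/∂y) dx ∧ dy.
  ∂Q/∂x = -3
  ∂P/∂y = 3*x
  integrand = ∂Q/∂x - ∂P/∂y = -3*x - 3.
Integrating over R: integral_0^1 integral_0^{1-x} (-3*x - 3) dy dx = -2.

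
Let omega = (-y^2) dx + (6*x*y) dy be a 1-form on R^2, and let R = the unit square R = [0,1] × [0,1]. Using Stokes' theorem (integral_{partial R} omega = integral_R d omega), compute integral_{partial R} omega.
integral_(partial R) omega = 4

Stokes: integral_partial_R omega = integral_R d omega with d omega = (∂Q/∂x - ∂P/∂y) dx ∧ dy.
  ∂Q/∂x = 6*y
  ∂P/∂y = -2*y
  integrand = ∂Q/∂x - ∂P/∂y = 8*y.
Integrating over R: integral_0^1 integral_0^1 (8*y) dx dy = 4.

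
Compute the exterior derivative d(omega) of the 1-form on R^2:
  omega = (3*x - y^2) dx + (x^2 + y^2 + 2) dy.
d(omega) = (2*x + 2*y) dx ∧ dy

For a 1-form omega = sum_i f_i dx_i, the exterior derivative is
  d(omega) = sum_{i < j} (∂f_j/∂x_i - ∂f_i/∂x_j) dx_i ∧ dx_j.
  coefficient of dx ∧ dy: ∂f_2/∂x - ∂f_1/∂y = ∂(x^2 + y^2 + 2)/∂x - ∂(3*x - y^2)/∂y = 2*x + 2*y
Assembling: d(omega) = (2*x + 2*y) dx ∧ dy.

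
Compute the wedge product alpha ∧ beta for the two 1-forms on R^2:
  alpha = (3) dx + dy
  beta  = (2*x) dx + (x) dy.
alpha ∧ beta = (x) dx ∧ dy

Distribute the wedge, using dx_i ∧ dx_j = -dx_j ∧ dx_i and dx_i ∧ dx_i = 0. For each pair (i, j) with i < j, the coefficient of dx_i ∧ dx_j in alpha ∧ beta is (alpha_i * beta_j - alpha_j * beta_i). Collecting: alpha ∧ beta = (x) dx ∧ dy.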